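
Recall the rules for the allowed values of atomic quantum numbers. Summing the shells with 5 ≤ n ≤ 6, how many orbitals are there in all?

Shell n has n² orbitals: 5²=25 + 6²=36 = 61 orbitals.

61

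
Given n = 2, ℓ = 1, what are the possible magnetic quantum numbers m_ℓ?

-1, 0, 1

m_ℓ takes every integer from −ℓ to +ℓ. With ℓ = 1 that gives the 3 values -1, 0, 1.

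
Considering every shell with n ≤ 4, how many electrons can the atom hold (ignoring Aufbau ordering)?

60

Total orbitals = 1² + 2² + 3² + 4² = 30. Doubling for spin gives 60 electrons.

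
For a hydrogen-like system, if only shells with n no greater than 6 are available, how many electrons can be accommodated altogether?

Total orbitals = 1² + 2² + 3² + 4² + 5² + 6² = 91. Doubling for spin gives 182 electrons.

182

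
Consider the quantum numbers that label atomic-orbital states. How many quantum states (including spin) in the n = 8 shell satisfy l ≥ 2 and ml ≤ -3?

With n = 8 the allowed l are 0, 1, …, 7.
Per l-value: l=3 → 1; l=4 → 2; l=5 → 3; l=6 → 4; l=7 → 5.
Orbitals: 1 + 2 + 3 + 4 + 5 = 15. Each orbital carries two spin states, so 15 × 2 = 30 states.

30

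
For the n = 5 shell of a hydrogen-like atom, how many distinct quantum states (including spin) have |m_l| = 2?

The n = 5 shell has l = 0 through 4; check each.
Orbitals with |m_l| = 2, by l: l=2 → 2; l=3 → 2; l=4 → 2.
Orbitals: 2 + 2 + 2 = 6. Each orbital carries two spin states, so 6 × 2 = 12 states.

12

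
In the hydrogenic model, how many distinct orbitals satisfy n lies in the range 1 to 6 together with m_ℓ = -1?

15

Go shell by shell, enumerating (ℓ, m_ℓ) with m_ℓ = -1:
n=2 → 1; n=3 → 2; n=4 → 3; n=5 → 4; n=6 → 5.
Total orbitals: 1 + 2 + 3 + 4 + 5 = 15.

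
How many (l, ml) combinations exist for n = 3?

9

The n = 3 shell contains n² = 3² = 9 orbitals.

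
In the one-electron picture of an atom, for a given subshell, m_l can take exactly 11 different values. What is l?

l = 5

m_l ranges over 2l+1 integers, so 2l+1 = 11 ⇒ l = 5.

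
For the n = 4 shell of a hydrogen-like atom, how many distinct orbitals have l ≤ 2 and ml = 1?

2

The n = 4 shell has l = 0 through 3; check each.
The (l, ml) pairs meeting l ≤ 2 and ml = 1 give: l=1 → 1; l=2 → 1.
Total orbitals: 1 + 1 = 2.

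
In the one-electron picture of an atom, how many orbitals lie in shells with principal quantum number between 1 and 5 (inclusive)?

Shell n has n² orbitals: 1²=1 + 2²=4 + 3²=9 + 4²=16 + 5²=25 = 55 orbitals.

55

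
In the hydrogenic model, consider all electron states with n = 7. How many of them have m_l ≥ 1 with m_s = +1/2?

21

The n = 7 shell has l = 0 through 6; check each.
Per l-value: l=1 → 1; l=2 → 2; l=3 → 3; l=4 → 4; l=5 → 5; l=6 → 6.
Orbitals: 1 + 2 + 3 + 4 + 5 + 6 = 21. With m_s fixed to a single value there is one state per orbital, giving 21 states.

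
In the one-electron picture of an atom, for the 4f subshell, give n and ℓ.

n = 4, ℓ = 3

The leading integer gives n = 4; the letter 'f' means ℓ = 3.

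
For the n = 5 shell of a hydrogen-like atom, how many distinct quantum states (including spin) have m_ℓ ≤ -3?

6

For n = 5, ℓ ranges over 0 … 4.
The (ℓ, m_ℓ) pairs meeting m_ℓ ≤ -3 give: ℓ=3 → 1; ℓ=4 → 2.
Orbitals: 1 + 2 = 3. Each orbital carries two spin states, so 3 × 2 = 6 states.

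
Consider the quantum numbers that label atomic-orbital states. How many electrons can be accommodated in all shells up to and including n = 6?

Total orbitals = 1² + 2² + 3² + 4² + 5² + 6² = 91. Doubling for spin gives 182 electrons.

182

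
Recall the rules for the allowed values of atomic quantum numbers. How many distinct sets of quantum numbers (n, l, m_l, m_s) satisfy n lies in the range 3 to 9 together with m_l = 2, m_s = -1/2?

Count contributing orbitals for each principal shell:
n=3 → 1; n=4 → 2; n=5 → 3; n=6 → 4; n=7 → 5; n=8 → 6; n=9 → 7.
Orbitals: 1 + 2 + 3 + 4 + 5 + 6 + 7 = 28. With m_s fixed to -1/2 there is one state per orbital, so 28 states.

28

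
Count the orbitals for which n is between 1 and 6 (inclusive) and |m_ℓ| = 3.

Go shell by shell, enumerating (ℓ, m_ℓ) with |m_ℓ| = 3:
n=4 → 2; n=5 → 4; n=6 → 6.
Total orbitals: 2 + 4 + 6 = 12.

12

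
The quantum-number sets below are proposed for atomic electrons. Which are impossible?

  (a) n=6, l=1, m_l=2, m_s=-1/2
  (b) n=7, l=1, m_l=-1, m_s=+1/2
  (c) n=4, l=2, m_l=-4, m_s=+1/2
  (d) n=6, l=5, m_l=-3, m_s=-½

(a) and (c)

(a) has |m_l| = 2 > l = 1, violating −l ≤ m_l ≤ l.
(c) has |m_l| = 4 > l = 2, violating −l ≤ m_l ≤ l.
The remaining sets (b), (d) satisfy all four rules.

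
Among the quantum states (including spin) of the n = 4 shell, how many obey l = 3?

The n = 4 shell has l = 0 through 3; check each.
Contributions: l=3 → 7.
Orbitals: 7. Each orbital carries two spin states, so 7 × 2 = 14 states.

14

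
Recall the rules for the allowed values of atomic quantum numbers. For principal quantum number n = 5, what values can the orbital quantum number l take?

l is an integer with 0 ≤ l ≤ n−1, so for n = 5: l = 0, 1, 2, 3, 4.

0, 1, 2, 3, 4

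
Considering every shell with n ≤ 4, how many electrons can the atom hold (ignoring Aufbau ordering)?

60

Total orbitals = 1² + 2² + 3² + 4² = 30. Doubling for spin gives 60 electrons.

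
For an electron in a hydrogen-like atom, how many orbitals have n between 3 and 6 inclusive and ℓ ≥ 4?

29

Go shell by shell, enumerating (ℓ, m_ℓ) with ℓ ≥ 4:
n=5 → 9; n=6 → 20.
Total orbitals: 9 + 20 = 29.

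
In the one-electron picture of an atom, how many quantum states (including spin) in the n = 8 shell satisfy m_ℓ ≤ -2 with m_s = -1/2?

21

For n = 8, ℓ ranges over 0 … 7.
Contributions: ℓ=2 → 1; ℓ=3 → 2; ℓ=4 → 3; ℓ=5 → 4; ℓ=6 → 5; ℓ=7 → 6.
Orbitals: 1 + 2 + 3 + 4 + 5 + 6 = 21. With m_s fixed to a single value there is one state per orbital, giving 21 states.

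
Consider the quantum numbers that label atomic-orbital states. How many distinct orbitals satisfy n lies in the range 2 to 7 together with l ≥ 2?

Count contributing orbitals for each principal shell:
n=3 → 5; n=4 → 12; n=5 → 21; n=6 → 32; n=7 → 45.
Total orbitals: 5 + 12 + 21 + 32 + 45 = 115.

115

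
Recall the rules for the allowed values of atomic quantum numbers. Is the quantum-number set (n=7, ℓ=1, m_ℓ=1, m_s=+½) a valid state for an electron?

n = 7 is a positive integer. ℓ = 1 satisfies 0 ≤ ℓ ≤ n−1 = 6. m_ℓ = 1 lies in the range −ℓ … +ℓ (here −1 … 1). m_s = +1/2 is one of ±1/2.
All four constraints are satisfied.

Yes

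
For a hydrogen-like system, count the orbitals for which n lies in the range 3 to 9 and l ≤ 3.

105

For each n in the range, tally the orbitals obeying l ≤ 3:
n=3 → 9; n=4 → 16; n=5 → 16; n=6 → 16; n=7 → 16; n=8 → 16; n=9 → 16.
Total orbitals: 9 + 16 + 16 + 16 + 16 + 16 + 16 = 105.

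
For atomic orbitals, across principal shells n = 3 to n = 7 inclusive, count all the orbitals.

Shell n has n² orbitals: 3²=9 + 4²=16 + 5²=25 + 6²=36 + 7²=49 = 135 orbitals.

135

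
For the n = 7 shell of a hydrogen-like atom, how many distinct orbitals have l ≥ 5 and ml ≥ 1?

11

Go through l = 0, …, 6 (the values permitted for n = 7).
Orbitals with l ≥ 5 and ml ≥ 1, by l: l=5 → 5; l=6 → 6.
Total orbitals: 5 + 6 = 11.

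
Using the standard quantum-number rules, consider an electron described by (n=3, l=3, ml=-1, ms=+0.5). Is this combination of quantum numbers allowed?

Not allowed

The orbital quantum number must satisfy 0 ≤ l ≤ n−1. With n = 3 the allowed l values are 0, 1, 2, so l = 3 is out of range.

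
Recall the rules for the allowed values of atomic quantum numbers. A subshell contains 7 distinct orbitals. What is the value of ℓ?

ℓ = 3 (f)

2ℓ+1 = 7 gives ℓ = 3.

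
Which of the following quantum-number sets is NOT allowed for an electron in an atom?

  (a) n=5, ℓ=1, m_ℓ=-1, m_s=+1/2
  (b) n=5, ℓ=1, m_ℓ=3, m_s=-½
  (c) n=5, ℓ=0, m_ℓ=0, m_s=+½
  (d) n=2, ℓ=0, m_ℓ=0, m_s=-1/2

(b)

(b) has |m_ℓ| = 3 > ℓ = 1, violating −ℓ ≤ m_ℓ ≤ ℓ.
The remaining sets (a), (c), (d) satisfy all four rules.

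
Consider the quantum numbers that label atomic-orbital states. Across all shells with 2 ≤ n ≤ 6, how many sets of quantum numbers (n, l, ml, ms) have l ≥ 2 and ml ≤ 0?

80

For each n in the range, tally the orbitals obeying l ≥ 2 and ml ≤ 0:
n=3 → 3; n=4 → 7; n=5 → 12; n=6 → 18.
Orbitals: 3 + 7 + 12 + 18 = 40. Including both spin states (ms = ±1/2) gives 2 × 40 = 80 states.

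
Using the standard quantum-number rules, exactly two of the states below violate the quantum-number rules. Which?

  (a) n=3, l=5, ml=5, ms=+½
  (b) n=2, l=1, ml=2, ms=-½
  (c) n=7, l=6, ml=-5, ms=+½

(a) and (b)

(a) has l = 5 ≥ n = 3, violating 0 ≤ l ≤ n−1.
(b) has |ml| = 2 > l = 1, violating −l ≤ ml ≤ l.
The remaining set (c) satisfies all four rules.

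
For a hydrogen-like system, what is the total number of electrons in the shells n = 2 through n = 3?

26

Shell n has n² orbitals: 2²=4 + 3²=9 = 13 orbitals.
Two spin states per orbital: 2 × 13 = 26 electrons.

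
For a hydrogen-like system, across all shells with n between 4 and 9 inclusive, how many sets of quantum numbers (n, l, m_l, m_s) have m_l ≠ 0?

Per-shell orbital counts meeting the constraint:
n=4 → 12; n=5 → 20; n=6 → 30; n=7 → 42; n=8 → 56; n=9 → 72.
Orbitals: 12 + 20 + 30 + 42 + 56 + 72 = 232. Including both spin states (m_s = ±1/2) gives 2 × 232 = 464 states.

464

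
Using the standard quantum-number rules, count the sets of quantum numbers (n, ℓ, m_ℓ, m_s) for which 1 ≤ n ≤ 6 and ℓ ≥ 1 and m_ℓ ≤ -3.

20

Work shell by shell — for each n, count the (ℓ, m_ℓ) pairs that satisfy ℓ ≥ 1 and m_ℓ ≤ -3:
n=4 → 1; n=5 → 3; n=6 → 6.
Orbitals: 1 + 3 + 6 = 10. Including both spin states (m_s = ±1/2) gives 2 × 10 = 20 states.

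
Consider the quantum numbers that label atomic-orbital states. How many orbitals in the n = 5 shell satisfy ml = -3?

Go through l = 0, …, 4 (the values permitted for n = 5).
Orbitals with ml = -3, by l: l=3 → 1; l=4 → 1.
Total orbitals: 1 + 1 = 2.

2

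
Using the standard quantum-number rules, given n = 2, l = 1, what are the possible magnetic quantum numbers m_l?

-1, 0, 1

m_l takes every integer from −l to +l. With l = 1 that gives the 3 values -1, 0, 1.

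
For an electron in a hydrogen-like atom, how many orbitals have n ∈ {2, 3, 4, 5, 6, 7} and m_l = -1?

21

Count contributing orbitals for each principal shell:
n=2 → 1; n=3 → 2; n=4 → 3; n=5 → 4; n=6 → 5; n=7 → 6.
Total orbitals: 1 + 2 + 3 + 4 + 5 + 6 = 21.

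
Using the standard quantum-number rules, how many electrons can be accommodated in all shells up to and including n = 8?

408

Total orbitals = 1² + 2² + 3² + 4² + 5² + 6² + 7² + 8² = 204. Doubling for spin gives 408 electrons.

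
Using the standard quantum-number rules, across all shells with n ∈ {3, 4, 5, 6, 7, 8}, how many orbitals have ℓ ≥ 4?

Count contributing orbitals for each principal shell:
n=5 → 9; n=6 → 20; n=7 → 33; n=8 → 48.
Total orbitals: 9 + 20 + 33 + 48 = 110.

110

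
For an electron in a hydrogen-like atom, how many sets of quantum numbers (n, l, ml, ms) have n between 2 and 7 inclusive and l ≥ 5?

Go shell by shell, enumerating (l, ml) with l ≥ 5:
n=6 → 11; n=7 → 24.
Orbitals: 11 + 24 = 35. Including both spin states (ms = ±1/2) gives 2 × 35 = 70 states.

70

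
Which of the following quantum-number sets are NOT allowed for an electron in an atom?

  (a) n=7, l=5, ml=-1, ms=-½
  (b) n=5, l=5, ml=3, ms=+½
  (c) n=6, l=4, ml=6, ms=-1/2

(b) has l = 5 ≥ n = 5, violating 0 ≤ l ≤ n−1.
(c) has |ml| = 6 > l = 4, violating −l ≤ ml ≤ l.
The remaining set (a) satisfies all four rules.

(b) and (c)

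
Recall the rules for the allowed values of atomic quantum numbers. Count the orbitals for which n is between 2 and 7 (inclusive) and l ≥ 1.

Count contributing orbitals for each principal shell:
n=2 → 3; n=3 → 8; n=4 → 15; n=5 → 24; n=6 → 35; n=7 → 48.
Total orbitals: 3 + 8 + 15 + 24 + 35 + 48 = 133.

133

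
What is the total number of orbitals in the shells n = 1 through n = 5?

Shell n has n² orbitals: 1²=1 + 2²=4 + 3²=9 + 4²=16 + 5²=25 = 55 orbitals.

55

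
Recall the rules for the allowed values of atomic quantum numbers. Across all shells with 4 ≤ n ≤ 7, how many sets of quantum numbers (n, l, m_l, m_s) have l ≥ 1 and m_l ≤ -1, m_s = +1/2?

52

Treat each shell separately and count matching orbitals:
n=4 → 6; n=5 → 10; n=6 → 15; n=7 → 21.
Orbitals: 6 + 10 + 15 + 21 = 52. With m_s fixed to +1/2 there is one state per orbital, so 52 states.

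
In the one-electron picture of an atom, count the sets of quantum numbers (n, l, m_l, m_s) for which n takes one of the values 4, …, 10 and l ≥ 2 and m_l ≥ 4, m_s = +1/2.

56

Per-shell orbital counts meeting the constraint:
n=5 → 1; n=6 → 3; n=7 → 6; n=8 → 10; n=9 → 15; n=10 → 21.
Orbitals: 1 + 3 + 6 + 10 + 15 + 21 = 56. With m_s fixed to +1/2 there is one state per orbital, so 56 states.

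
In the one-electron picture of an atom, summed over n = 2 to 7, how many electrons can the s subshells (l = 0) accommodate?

An s subshell (l = 0) exists for every n ≥ 1, so shells n = 2, 3, 4, 5, 6, 7 each contribute one — 6 subshells.
Since each s subshell holds 2(2·0+1) = 2 electrons, the total is 6 × 2 = 12.

12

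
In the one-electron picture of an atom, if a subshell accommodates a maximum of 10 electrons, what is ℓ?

2(2ℓ+1) = 10 ⇒ 2ℓ+1 = 5 ⇒ ℓ = 2.

ℓ = 2 (d)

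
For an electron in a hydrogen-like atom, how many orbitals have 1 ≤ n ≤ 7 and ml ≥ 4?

Work shell by shell — for each n, count the (l, ml) pairs that satisfy ml ≥ 4:
n=5 → 1; n=6 → 3; n=7 → 6.
Total orbitals: 1 + 3 + 6 = 10.

10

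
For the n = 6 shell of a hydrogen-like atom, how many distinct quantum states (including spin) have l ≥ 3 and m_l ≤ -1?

The n = 6 shell has l = 0 through 5; check each.
Per l-value: l=3 → 3; l=4 → 4; l=5 → 5.
Orbitals: 3 + 4 + 5 = 12. Each orbital carries two spin states, so 12 × 2 = 24 states.

24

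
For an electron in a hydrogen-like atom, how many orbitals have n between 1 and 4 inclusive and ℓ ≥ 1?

26

For each n in the range, tally the orbitals obeying ℓ ≥ 1:
n=2 → 3; n=3 → 8; n=4 → 15.
Total orbitals: 3 + 8 + 15 = 26.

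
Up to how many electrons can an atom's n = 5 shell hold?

A shell holds 2n² electrons: 2 × 5² = 2 × 25 = 50.

50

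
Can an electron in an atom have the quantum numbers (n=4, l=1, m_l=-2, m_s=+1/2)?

The magnetic quantum number must satisfy −l ≤ m_l ≤ l. With l = 1, m_l can only be -1, 0, 1, so m_l = -2 is forbidden.

Invalid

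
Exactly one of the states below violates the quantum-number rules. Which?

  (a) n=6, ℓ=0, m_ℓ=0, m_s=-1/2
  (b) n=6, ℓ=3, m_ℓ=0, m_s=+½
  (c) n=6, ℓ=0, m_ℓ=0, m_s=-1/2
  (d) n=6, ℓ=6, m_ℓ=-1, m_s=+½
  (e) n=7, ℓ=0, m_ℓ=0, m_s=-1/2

(d)

(d) has ℓ = 6 ≥ n = 6, violating 0 ≤ ℓ ≤ n−1.
The remaining sets (a), (b), (c), (e) satisfy all four rules.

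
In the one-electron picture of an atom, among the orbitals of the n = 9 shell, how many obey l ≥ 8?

17

For n = 9, l ranges over 0 … 8.
The (l, m_l) pairs meeting l ≥ 8 give: l=8 → 17.
Total orbitals: 17.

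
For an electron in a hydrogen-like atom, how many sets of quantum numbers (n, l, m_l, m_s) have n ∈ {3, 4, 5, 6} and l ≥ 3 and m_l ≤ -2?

Work shell by shell — for each n, count the (l, m_l) pairs that satisfy l ≥ 3 and m_l ≤ -2:
n=4 → 2; n=5 → 5; n=6 → 9.
Orbitals: 2 + 5 + 9 = 16. Including both spin states (m_s = ±1/2) gives 2 × 16 = 32 states.

32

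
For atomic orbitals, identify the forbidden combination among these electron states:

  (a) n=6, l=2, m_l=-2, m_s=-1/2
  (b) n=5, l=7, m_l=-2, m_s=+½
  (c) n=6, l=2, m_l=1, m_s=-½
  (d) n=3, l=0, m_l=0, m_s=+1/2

(b) has l = 7 ≥ n = 5, violating 0 ≤ l ≤ n−1.
The remaining sets (a), (c), (d) satisfy all four rules.

(b)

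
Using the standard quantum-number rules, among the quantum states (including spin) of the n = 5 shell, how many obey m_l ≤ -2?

With n = 5 the allowed l are 0, 1, …, 4.
Per l-value: l=2 → 1; l=3 → 2; l=4 → 3.
Orbitals: 1 + 2 + 3 = 6. Each orbital carries two spin states, so 6 × 2 = 12 states.

12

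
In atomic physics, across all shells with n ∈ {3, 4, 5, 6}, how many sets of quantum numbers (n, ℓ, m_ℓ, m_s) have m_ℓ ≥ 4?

8

Treat each shell separately and count matching orbitals:
n=5 → 1; n=6 → 3.
Orbitals: 1 + 3 = 4. Including both spin states (m_s = ±1/2) gives 2 × 4 = 8 states.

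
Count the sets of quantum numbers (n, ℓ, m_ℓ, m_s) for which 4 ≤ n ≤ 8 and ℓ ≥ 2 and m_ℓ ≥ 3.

Treat each shell separately and count matching orbitals:
n=4 → 1; n=5 → 3; n=6 → 6; n=7 → 10; n=8 → 15.
Orbitals: 1 + 3 + 6 + 10 + 15 = 35. Including both spin states (m_s = ±1/2) gives 2 × 35 = 70 states.

70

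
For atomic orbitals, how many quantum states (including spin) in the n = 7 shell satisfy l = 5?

22

With n = 7 the allowed l are 0, 1, …, 6.
Orbitals with l = 5, by l: l=5 → 11.
Orbitals: 11. Each orbital carries two spin states, so 11 × 2 = 22 states.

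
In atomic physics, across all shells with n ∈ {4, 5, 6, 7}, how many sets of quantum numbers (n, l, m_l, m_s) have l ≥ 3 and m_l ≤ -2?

Per-shell orbital counts meeting the constraint:
n=4 → 2; n=5 → 5; n=6 → 9; n=7 → 14.
Orbitals: 2 + 5 + 9 + 14 = 30. Including both spin states (m_s = ±1/2) gives 2 × 30 = 60 states.

60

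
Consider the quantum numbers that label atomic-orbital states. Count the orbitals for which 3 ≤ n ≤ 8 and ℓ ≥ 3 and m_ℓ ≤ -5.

10

Per-shell orbital counts meeting the constraint:
n=6 → 1; n=7 → 3; n=8 → 6.
Total orbitals: 1 + 3 + 6 = 10.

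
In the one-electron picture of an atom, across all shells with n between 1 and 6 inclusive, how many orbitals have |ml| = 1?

30

Treat each shell separately and count matching orbitals:
n=2 → 2; n=3 → 4; n=4 → 6; n=5 → 8; n=6 → 10.
Total orbitals: 2 + 4 + 6 + 8 + 10 = 30.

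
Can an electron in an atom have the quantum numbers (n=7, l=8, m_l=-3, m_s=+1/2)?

Invalid

The orbital quantum number must satisfy 0 ≤ l ≤ n−1. With n = 7 the allowed l values are 0, 1, 2, 3, 4, 5, 6, so l = 8 is out of range.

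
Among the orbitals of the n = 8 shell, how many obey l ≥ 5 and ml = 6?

2

Contributions: l=6 → 1; l=7 → 1.
Total orbitals: 1 + 1 = 2.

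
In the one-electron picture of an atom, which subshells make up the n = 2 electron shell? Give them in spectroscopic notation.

2s, 2p

For n = 2, ℓ runs from 0 to 1. In spectroscopic notation ℓ = 0,1,2,… ↔ s,p,d,f,g,h,i, so the subshells are 2s, 2p.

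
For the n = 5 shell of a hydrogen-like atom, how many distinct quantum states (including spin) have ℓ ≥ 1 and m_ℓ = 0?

8

Go through ℓ = 0, …, 4 (the values permitted for n = 5).
Orbitals with ℓ ≥ 1 and m_ℓ = 0, by ℓ: ℓ=1 → 1; ℓ=2 → 1; ℓ=3 → 1; ℓ=4 → 1.
Orbitals: 1 + 1 + 1 + 1 = 4. Each orbital carries two spin states, so 4 × 2 = 8 states.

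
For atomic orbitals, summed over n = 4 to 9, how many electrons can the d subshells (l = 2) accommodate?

A d subshell (l = 2) exists for every n ≥ 3, so shells n = 4, 5, 6, 7, 8, 9 each contribute one — 6 subshells.
Since each d subshell holds 2(2·2+1) = 10 electrons, the total is 6 × 10 = 60.

60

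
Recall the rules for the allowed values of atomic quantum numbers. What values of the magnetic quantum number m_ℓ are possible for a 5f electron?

-3, -2, -1, 0, 1, 2, 3

The 5f subshell has ℓ = 3, and m_ℓ takes every integer from −ℓ to +ℓ. With ℓ = 3 that gives the 7 values -3, -2, -1, 0, 1, 2, 3.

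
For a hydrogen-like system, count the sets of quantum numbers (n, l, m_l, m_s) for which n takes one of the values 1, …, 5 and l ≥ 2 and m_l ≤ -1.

32

Count contributing orbitals for each principal shell:
n=3 → 2; n=4 → 5; n=5 → 9.
Orbitals: 2 + 5 + 9 = 16. Including both spin states (m_s = ±1/2) gives 2 × 16 = 32 states.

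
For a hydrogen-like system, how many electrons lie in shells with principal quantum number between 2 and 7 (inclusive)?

278

Shell n has n² orbitals: 2²=4 + 3²=9 + 4²=16 + 5²=25 + 6²=36 + 7²=49 = 139 orbitals.
Two spin states per orbital: 2 × 139 = 278 electrons.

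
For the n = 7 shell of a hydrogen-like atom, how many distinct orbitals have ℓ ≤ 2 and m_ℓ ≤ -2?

Per ℓ-value: ℓ=2 → 1.
Total orbitals: 1.

1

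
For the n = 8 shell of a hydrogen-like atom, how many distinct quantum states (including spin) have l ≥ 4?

For n = 8, l ranges over 0 … 7.
Orbitals with l ≥ 4, by l: l=4 → 9; l=5 → 11; l=6 → 13; l=7 → 15.
Orbitals: 9 + 11 + 13 + 15 = 48. Each orbital carries two spin states, so 48 × 2 = 96 states.

96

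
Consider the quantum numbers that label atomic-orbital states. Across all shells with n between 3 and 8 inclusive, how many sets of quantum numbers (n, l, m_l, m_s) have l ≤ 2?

Work shell by shell — for each n, count the (l, m_l) pairs that satisfy l ≤ 2:
n=3 → 9; n=4 → 9; n=5 → 9; n=6 → 9; n=7 → 9; n=8 → 9.
Orbitals: 9 + 9 + 9 + 9 + 9 + 9 = 54. Including both spin states (m_s = ±1/2) gives 2 × 54 = 108 states.

108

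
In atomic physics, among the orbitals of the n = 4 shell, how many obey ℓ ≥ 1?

15

Go through ℓ = 0, …, 3 (the values permitted for n = 4).
The (ℓ, m_ℓ) pairs meeting ℓ ≥ 1 give: ℓ=1 → 3; ℓ=2 → 5; ℓ=3 → 7.
Total orbitals: 3 + 5 + 7 = 15.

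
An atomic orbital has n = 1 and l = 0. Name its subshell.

l = 0 corresponds to the letter 's', so the subshell is 1s.

1s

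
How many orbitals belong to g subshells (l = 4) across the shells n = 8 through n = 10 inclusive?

27

A g subshell (l = 4) exists for every n ≥ 5, so shells n = 8, 9, 10 each contribute one — 3 subshells.
Since each g subshell has 2·4+1 = 9 orbitals, the total is 3 × 9 = 27.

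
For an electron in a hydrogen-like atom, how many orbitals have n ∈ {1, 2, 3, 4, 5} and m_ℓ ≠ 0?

Count contributing orbitals for each principal shell:
n=2 → 2; n=3 → 6; n=4 → 12; n=5 → 20.
Total orbitals: 2 + 6 + 12 + 20 = 40.

40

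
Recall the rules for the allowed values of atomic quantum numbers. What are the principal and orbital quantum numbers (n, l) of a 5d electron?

n = 5, l = 2

The leading integer gives n = 5; the letter 'd' means l = 2.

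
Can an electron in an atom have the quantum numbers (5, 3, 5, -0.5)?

The magnetic quantum number must satisfy −l ≤ m_l ≤ l. With l = 3, m_l can only be -3, -2, -1, 0, 1, 2, 3, so m_l = 5 is forbidden.

No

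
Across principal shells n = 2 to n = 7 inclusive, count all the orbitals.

Shell n has n² orbitals: 2²=4 + 3²=9 + 4²=16 + 5²=25 + 6²=36 + 7²=49 = 139 orbitals.

139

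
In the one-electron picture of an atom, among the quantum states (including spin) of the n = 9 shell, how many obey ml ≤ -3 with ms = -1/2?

21

The n = 9 shell has l = 0 through 8; check each.
Contributions: l=3 → 1; l=4 → 2; l=5 → 3; l=6 → 4; l=7 → 5; l=8 → 6.
Orbitals: 1 + 2 + 3 + 4 + 5 + 6 = 21. With ms fixed to a single value there is one state per orbital, giving 21 states.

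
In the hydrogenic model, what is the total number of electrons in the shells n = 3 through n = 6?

Shell n has n² orbitals: 3²=9 + 4²=16 + 5²=25 + 6²=36 = 86 orbitals.
Two spin states per orbital: 2 × 86 = 172 electrons.

172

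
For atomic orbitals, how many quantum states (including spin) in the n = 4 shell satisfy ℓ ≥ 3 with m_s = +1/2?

7

Go through ℓ = 0, …, 3 (the values permitted for n = 4).
The (ℓ, m_ℓ) pairs meeting ℓ ≥ 3 give: ℓ=3 → 7.
Orbitals: 7. With m_s fixed to a single value there is one state per orbital, giving 7 states.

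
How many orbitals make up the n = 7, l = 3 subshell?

7

A subshell has 2l+1 orbitals; with l = 3, that's 7.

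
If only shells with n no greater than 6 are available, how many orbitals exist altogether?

Total orbitals = 1² + 2² + 3² + 4² + 5² + 6² = 91.

91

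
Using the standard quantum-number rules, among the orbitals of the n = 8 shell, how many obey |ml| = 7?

Orbitals with |ml| = 7, by l: l=7 → 2.
Total orbitals: 2.

2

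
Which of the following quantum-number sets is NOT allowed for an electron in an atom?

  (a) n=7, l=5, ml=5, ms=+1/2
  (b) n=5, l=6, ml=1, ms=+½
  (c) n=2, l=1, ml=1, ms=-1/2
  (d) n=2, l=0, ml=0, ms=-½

(b) has l = 6 ≥ n = 5, violating 0 ≤ l ≤ n−1.
The remaining sets (a), (c), (d) satisfy all four rules.

(b)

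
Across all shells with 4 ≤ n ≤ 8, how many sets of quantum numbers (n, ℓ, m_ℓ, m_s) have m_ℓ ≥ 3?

Go shell by shell, enumerating (ℓ, m_ℓ) with m_ℓ ≥ 3:
n=4 → 1; n=5 → 3; n=6 → 6; n=7 → 10; n=8 → 15.
Orbitals: 1 + 3 + 6 + 10 + 15 = 35. Including both spin states (m_s = ±1/2) gives 2 × 35 = 70 states.

70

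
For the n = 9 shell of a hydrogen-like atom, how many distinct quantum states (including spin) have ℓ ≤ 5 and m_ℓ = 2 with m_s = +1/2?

The n = 9 shell has ℓ = 0 through 8; check each.
Contributions: ℓ=2 → 1; ℓ=3 → 1; ℓ=4 → 1; ℓ=5 → 1.
Orbitals: 1 + 1 + 1 + 1 = 4. With m_s fixed to a single value there is one state per orbital, giving 4 states.

4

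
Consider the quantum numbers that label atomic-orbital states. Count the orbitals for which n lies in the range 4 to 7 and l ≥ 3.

Work shell by shell — for each n, count the (l, ml) pairs that satisfy l ≥ 3:
n=4 → 7; n=5 → 16; n=6 → 27; n=7 → 40.
Total orbitals: 7 + 16 + 27 + 40 = 90.

90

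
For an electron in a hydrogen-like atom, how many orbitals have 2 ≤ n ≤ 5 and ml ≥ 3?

Treat each shell separately and count matching orbitals:
n=4 → 1; n=5 → 3.
Total orbitals: 1 + 3 = 4.

4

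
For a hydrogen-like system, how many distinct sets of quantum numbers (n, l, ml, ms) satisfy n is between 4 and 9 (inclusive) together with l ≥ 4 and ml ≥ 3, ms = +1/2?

Count contributing orbitals for each principal shell:
n=5 → 2; n=6 → 5; n=7 → 9; n=8 → 14; n=9 → 20.
Orbitals: 2 + 5 + 9 + 14 + 20 = 50. With ms fixed to +1/2 there is one state per orbital, so 50 states.

50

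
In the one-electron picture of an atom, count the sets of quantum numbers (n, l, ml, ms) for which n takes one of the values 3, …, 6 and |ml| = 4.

Per-shell orbital counts meeting the constraint:
n=5 → 2; n=6 → 4.
Orbitals: 2 + 4 = 6. Including both spin states (ms = ±1/2) gives 2 × 6 = 12 states.

12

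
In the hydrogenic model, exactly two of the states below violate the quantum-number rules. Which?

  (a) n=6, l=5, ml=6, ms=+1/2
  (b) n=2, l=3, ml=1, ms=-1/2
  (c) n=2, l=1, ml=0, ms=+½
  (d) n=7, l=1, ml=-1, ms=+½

(a) and (b)

(a) has |ml| = 6 > l = 5, violating −l ≤ ml ≤ l.
(b) has l = 3 ≥ n = 2, violating 0 ≤ l ≤ n−1.
The remaining sets (c), (d) satisfy all four rules.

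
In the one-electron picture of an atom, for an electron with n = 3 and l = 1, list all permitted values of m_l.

-1, 0, 1

m_l takes every integer from −l to +l. With l = 1 that gives the 3 values -1, 0, 1.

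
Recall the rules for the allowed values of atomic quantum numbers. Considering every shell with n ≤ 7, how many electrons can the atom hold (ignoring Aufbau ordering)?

280

Total orbitals = 1² + 2² + 3² + 4² + 5² + 6² + 7² = 140. Doubling for spin gives 280 electrons.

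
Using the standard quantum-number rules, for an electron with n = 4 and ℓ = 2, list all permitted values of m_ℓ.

m_ℓ takes every integer from −ℓ to +ℓ. With ℓ = 2 that gives the 5 values -2, -1, 0, 1, 2.

-2, -1, 0, 1, 2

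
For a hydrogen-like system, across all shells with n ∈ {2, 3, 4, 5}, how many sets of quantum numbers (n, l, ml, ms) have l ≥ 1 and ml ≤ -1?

40

Go shell by shell, enumerating (l, ml) with l ≥ 1 and ml ≤ -1:
n=2 → 1; n=3 → 3; n=4 → 6; n=5 → 10.
Orbitals: 1 + 3 + 6 + 10 = 20. Including both spin states (ms = ±1/2) gives 2 × 20 = 40 states.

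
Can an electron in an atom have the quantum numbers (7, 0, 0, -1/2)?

n = 7 is a positive integer. ℓ = 0 satisfies 0 ≤ ℓ ≤ n−1 = 6. m_ℓ = 0 lies in the range −ℓ … +ℓ (here 0). m_s = -1/2 is one of ±1/2.
All four constraints are satisfied.

Allowed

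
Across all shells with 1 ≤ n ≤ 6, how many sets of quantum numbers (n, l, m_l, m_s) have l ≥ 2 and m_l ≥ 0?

Treat each shell separately and count matching orbitals:
n=3 → 3; n=4 → 7; n=5 → 12; n=6 → 18.
Orbitals: 3 + 7 + 12 + 18 = 40. Including both spin states (m_s = ±1/2) gives 2 × 40 = 80 states.

80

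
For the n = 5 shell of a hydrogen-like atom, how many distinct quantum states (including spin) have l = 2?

10

With n = 5 the allowed l are 0, 1, …, 4.
Orbitals with l = 2, by l: l=2 → 5.
Orbitals: 5. Each orbital carries two spin states, so 5 × 2 = 10 states.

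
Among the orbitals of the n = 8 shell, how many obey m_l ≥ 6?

Contributions: l=6 → 1; l=7 → 2.
Total orbitals: 1 + 2 = 3.

3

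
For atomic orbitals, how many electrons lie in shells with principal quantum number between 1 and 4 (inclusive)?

60

Shell n has n² orbitals: 1²=1 + 2²=4 + 3²=9 + 4²=16 = 30 orbitals.
Two spin states per orbital: 2 × 30 = 60 electrons.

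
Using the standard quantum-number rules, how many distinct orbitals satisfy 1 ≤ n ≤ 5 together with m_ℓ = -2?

6

Count contributing orbitals for each principal shell:
n=3 → 1; n=4 → 2; n=5 → 3.
Total orbitals: 1 + 2 + 3 = 6.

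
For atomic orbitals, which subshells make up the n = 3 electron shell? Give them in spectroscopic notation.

3s, 3p, 3d

For n = 3, l runs from 0 to 2. In spectroscopic notation l = 0,1,2,… ↔ s,p,d,f,g,h,i, so the subshells are 3s, 3p, 3d.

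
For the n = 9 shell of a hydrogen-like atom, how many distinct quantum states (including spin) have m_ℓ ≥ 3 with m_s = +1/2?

21

The n = 9 shell has ℓ = 0 through 8; check each.
The (ℓ, m_ℓ) pairs meeting m_ℓ ≥ 3 give: ℓ=3 → 1; ℓ=4 → 2; ℓ=5 → 3; ℓ=6 → 4; ℓ=7 → 5; ℓ=8 → 6.
Orbitals: 1 + 2 + 3 + 4 + 5 + 6 = 21. With m_s fixed to a single value there is one state per orbital, giving 21 states.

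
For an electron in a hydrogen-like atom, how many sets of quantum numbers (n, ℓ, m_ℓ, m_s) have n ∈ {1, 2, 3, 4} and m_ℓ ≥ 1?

20

Count contributing orbitals for each principal shell:
n=2 → 1; n=3 → 3; n=4 → 6.
Orbitals: 1 + 3 + 6 = 10. Including both spin states (m_s = ±1/2) gives 2 × 10 = 20 states.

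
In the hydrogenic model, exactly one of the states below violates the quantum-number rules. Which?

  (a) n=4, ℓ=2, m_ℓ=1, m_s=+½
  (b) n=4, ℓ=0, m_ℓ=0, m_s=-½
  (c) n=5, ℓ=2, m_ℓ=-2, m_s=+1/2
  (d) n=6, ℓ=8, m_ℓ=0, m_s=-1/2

(d) has ℓ = 8 ≥ n = 6, violating 0 ≤ ℓ ≤ n−1.
The remaining sets (a), (b), (c) satisfy all four rules.

(d)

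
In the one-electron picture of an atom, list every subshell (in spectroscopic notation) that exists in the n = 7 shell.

7s, 7p, 7d, 7f, 7g, 7h, 7i

For n = 7, l runs from 0 to 6. In spectroscopic notation l = 0,1,2,… ↔ s,p,d,f,g,h,i, so the subshells are 7s, 7p, 7d, 7f, 7g, 7h, 7i.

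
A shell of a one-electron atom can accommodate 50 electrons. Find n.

n = 5

2n² = 50 ⇒ n² = 25 ⇒ n = 5.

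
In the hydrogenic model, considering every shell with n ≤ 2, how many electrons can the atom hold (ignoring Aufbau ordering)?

10

Total orbitals = 1² + 2² = 5. Doubling for spin gives 10 electrons.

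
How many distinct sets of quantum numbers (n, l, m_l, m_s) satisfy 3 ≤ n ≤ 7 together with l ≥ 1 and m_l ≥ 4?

20

Treat each shell separately and count matching orbitals:
n=5 → 1; n=6 → 3; n=7 → 6.
Orbitals: 1 + 3 + 6 = 10. Including both spin states (m_s = ±1/2) gives 2 × 10 = 20 states.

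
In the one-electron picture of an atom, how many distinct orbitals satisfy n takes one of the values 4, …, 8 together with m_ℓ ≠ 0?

Count contributing orbitals for each principal shell:
n=4 → 12; n=5 → 20; n=6 → 30; n=7 → 42; n=8 → 56.
Total orbitals: 12 + 20 + 30 + 42 + 56 = 160.

160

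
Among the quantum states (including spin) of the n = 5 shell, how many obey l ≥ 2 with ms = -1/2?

21

Go through l = 0, …, 4 (the values permitted for n = 5).
Orbitals with l ≥ 2, by l: l=2 → 5; l=3 → 7; l=4 → 9.
Orbitals: 5 + 7 + 9 = 21. With ms fixed to a single value there is one state per orbital, giving 21 states.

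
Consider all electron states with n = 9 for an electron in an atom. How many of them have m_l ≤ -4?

30

For n = 9, l ranges over 0 … 8.
Per l-value: l=4 → 1; l=5 → 2; l=6 → 3; l=7 → 4; l=8 → 5.
Orbitals: 1 + 2 + 3 + 4 + 5 = 15. Each orbital carries two spin states, so 15 × 2 = 30 states.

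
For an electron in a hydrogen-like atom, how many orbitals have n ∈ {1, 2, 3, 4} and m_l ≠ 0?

Count contributing orbitals for each principal shell:
n=2 → 2; n=3 → 6; n=4 → 12.
Total orbitals: 2 + 6 + 12 = 20.

20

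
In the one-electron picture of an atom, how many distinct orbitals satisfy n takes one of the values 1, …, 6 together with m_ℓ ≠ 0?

Work shell by shell — for each n, count the (ℓ, m_ℓ) pairs that satisfy m_ℓ ≠ 0:
n=2 → 2; n=3 → 6; n=4 → 12; n=5 → 20; n=6 → 30.
Total orbitals: 2 + 6 + 12 + 20 + 30 = 70.

70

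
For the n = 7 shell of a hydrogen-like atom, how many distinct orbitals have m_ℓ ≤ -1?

21

Contributions: ℓ=1 → 1; ℓ=2 → 2; ℓ=3 → 3; ℓ=4 → 4; ℓ=5 → 5; ℓ=6 → 6.
Total orbitals: 1 + 2 + 3 + 4 + 5 + 6 = 21.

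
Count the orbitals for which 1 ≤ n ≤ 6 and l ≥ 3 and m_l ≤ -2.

For each n in the range, tally the orbitals obeying l ≥ 3 and m_l ≤ -2:
n=4 → 2; n=5 → 5; n=6 → 9.
Total orbitals: 2 + 5 + 9 = 16.

16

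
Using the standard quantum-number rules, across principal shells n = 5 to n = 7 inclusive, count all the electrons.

220

Shell n has n² orbitals: 5²=25 + 6²=36 + 7²=49 = 110 orbitals.
Two spin states per orbital: 2 × 110 = 220 electrons.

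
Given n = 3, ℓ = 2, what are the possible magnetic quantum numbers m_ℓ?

m_ℓ takes every integer from −ℓ to +ℓ. With ℓ = 2 that gives the 5 values -2, -1, 0, 1, 2.

-2, -1, 0, 1, 2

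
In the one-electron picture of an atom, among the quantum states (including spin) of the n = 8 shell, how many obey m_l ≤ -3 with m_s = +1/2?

Per l-value: l=3 → 1; l=4 → 2; l=5 → 3; l=6 → 4; l=7 → 5.
Orbitals: 1 + 2 + 3 + 4 + 5 = 15. With m_s fixed to a single value there is one state per orbital, giving 15 states.

15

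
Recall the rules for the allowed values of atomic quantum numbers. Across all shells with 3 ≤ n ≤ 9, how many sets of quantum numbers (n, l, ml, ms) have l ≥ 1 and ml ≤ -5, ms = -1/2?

20

Treat each shell separately and count matching orbitals:
n=6 → 1; n=7 → 3; n=8 → 6; n=9 → 10.
Orbitals: 1 + 3 + 6 + 10 = 20. With ms fixed to -1/2 there is one state per orbital, so 20 states.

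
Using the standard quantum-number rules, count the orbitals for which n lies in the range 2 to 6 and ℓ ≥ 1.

Per-shell orbital counts meeting the constraint:
n=2 → 3; n=3 → 8; n=4 → 15; n=5 → 24; n=6 → 35.
Total orbitals: 3 + 8 + 15 + 24 + 35 = 85.

85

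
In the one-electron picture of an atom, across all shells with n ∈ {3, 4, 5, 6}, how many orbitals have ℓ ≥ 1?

82

Work shell by shell — for each n, count the (ℓ, m_ℓ) pairs that satisfy ℓ ≥ 1:
n=3 → 8; n=4 → 15; n=5 → 24; n=6 → 35.
Total orbitals: 8 + 15 + 24 + 35 = 82.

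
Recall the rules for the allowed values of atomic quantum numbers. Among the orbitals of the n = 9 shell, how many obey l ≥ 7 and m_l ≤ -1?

15

The (l, m_l) pairs meeting l ≥ 7 and m_l ≤ -1 give: l=7 → 7; l=8 → 8.
Total orbitals: 7 + 8 = 15.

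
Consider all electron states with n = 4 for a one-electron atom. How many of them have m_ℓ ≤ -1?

Go through ℓ = 0, …, 3 (the values permitted for n = 4).
Orbitals with m_ℓ ≤ -1, by ℓ: ℓ=1 → 1; ℓ=2 → 2; ℓ=3 → 3.
Orbitals: 1 + 2 + 3 = 6. Each orbital carries two spin states, so 6 × 2 = 12 states.

12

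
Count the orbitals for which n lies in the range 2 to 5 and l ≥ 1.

Per-shell orbital counts meeting the constraint:
n=2 → 3; n=3 → 8; n=4 → 15; n=5 → 24.
Total orbitals: 3 + 8 + 15 + 24 = 50.

50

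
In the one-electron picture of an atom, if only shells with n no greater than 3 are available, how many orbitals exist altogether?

Total orbitals = 1² + 2² + 3² = 14.

14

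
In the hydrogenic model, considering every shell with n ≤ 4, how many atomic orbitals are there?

30

Total orbitals = 1² + 2² + 3² + 4² = 30.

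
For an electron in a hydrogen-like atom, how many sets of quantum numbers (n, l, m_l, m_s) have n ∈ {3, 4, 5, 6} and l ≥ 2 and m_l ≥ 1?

Go shell by shell, enumerating (l, m_l) with l ≥ 2 and m_l ≥ 1:
n=3 → 2; n=4 → 5; n=5 → 9; n=6 → 14.
Orbitals: 2 + 5 + 9 + 14 = 30. Including both spin states (m_s = ±1/2) gives 2 × 30 = 60 states.

60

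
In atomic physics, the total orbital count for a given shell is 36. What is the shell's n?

n² = 36 ⇒ n = 6.

n = 6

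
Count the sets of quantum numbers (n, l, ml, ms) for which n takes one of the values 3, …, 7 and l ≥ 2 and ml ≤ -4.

Treat each shell separately and count matching orbitals:
n=5 → 1; n=6 → 3; n=7 → 6.
Orbitals: 1 + 3 + 6 = 10. Including both spin states (ms = ±1/2) gives 2 × 10 = 20 states.

20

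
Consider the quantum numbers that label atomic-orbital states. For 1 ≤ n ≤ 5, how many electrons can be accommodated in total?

Total orbitals = 1² + 2² + 3² + 4² + 5² = 55. Doubling for spin gives 110 electrons.

110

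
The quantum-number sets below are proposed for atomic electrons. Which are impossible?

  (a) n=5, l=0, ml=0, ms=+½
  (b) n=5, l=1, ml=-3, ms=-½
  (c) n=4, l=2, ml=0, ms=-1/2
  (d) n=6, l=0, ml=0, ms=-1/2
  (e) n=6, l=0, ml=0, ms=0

(b) has |ml| = 3 > l = 1, violating −l ≤ ml ≤ l.
(e) has ms = 0, but an electron's spin must be ±1/2.
The remaining sets (a), (c), (d) satisfy all four rules.

(b) and (e)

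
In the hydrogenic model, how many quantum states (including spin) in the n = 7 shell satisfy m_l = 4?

6

The n = 7 shell has l = 0 through 6; check each.
The (l, m_l) pairs meeting m_l = 4 give: l=4 → 1; l=5 → 1; l=6 → 1.
Orbitals: 1 + 1 + 1 = 3. Each orbital carries two spin states, so 3 × 2 = 6 states.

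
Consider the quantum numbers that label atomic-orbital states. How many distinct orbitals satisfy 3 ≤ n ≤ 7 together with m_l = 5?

For each n in the range, tally the orbitals obeying m_l = 5:
n=6 → 1; n=7 → 2.
Total orbitals: 1 + 2 = 3.

3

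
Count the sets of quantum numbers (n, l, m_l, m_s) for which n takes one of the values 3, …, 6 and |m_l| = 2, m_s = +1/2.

Go shell by shell, enumerating (l, m_l) with |m_l| = 2:
n=3 → 2; n=4 → 4; n=5 → 6; n=6 → 8.
Orbitals: 2 + 4 + 6 + 8 = 20. With m_s fixed to +1/2 there is one state per orbital, so 20 states.

20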